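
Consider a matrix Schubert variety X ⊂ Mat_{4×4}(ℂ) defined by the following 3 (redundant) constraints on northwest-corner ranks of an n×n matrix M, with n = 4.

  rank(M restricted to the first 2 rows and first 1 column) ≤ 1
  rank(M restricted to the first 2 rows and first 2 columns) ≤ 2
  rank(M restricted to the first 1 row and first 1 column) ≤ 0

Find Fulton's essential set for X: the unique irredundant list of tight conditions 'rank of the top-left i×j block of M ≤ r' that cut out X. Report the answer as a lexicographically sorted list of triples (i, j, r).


Rank table r_w(4×4) implied by the 3 constraints:

  i=1: 0  1  1  1
  i=2: 1  2  2  2
  i=3: 1  2  3  3
  i=4: 1  2  3  4

the unique w with this rank table is (2, 1, 3, 4).

Fulton essential set (the sole Rothe cell):

[(1, 1, 0)]


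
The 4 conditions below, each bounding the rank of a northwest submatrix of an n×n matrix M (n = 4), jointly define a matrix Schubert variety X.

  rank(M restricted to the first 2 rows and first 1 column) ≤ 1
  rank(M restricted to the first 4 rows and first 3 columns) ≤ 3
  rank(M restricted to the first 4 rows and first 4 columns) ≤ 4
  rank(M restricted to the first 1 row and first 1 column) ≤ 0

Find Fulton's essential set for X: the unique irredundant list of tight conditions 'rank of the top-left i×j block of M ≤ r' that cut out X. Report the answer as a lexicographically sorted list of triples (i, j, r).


Reconstructing r_w from the 4 given conditions:

  0 1 1 1
  1 2 2 2
  1 2 3 3
  1 2 3 4

giving w = (2, 1, 3, 4) via Δ²R.

Rothe diagram D(w) (1 cell), 1 SE-corner (essential condition):

[(1, 1, 0)]


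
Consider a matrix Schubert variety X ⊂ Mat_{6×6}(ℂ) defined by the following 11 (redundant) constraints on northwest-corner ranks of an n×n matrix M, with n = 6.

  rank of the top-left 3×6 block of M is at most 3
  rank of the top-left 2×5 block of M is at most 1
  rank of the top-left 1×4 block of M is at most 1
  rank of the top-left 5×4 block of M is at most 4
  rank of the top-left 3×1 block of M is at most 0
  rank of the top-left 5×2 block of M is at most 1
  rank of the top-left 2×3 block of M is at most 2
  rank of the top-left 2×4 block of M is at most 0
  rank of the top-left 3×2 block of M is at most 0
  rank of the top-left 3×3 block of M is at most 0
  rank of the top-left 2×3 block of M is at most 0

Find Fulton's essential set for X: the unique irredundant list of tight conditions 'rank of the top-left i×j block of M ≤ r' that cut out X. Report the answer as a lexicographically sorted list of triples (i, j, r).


Recovering R(i,j) via the rank-extension bound from the 11 conditions:

  row 1: 0  0  0  0  1  1
  row 2: 0  0  0  0  1  2
  row 3: 0  0  0  1  2  3
  row 4: 1  1  1  2  3  4
  row 5: 1  1  2  3  4  5
  row 6: 1  2  3  4  5  6

so w = (5, 6, 4, 1, 3, 2).

Rothe diagram D(w) (12 cells), 3 SE-corners (essential conditions):

[(2, 4, 0), (3, 3, 0), (5, 2, 1)]


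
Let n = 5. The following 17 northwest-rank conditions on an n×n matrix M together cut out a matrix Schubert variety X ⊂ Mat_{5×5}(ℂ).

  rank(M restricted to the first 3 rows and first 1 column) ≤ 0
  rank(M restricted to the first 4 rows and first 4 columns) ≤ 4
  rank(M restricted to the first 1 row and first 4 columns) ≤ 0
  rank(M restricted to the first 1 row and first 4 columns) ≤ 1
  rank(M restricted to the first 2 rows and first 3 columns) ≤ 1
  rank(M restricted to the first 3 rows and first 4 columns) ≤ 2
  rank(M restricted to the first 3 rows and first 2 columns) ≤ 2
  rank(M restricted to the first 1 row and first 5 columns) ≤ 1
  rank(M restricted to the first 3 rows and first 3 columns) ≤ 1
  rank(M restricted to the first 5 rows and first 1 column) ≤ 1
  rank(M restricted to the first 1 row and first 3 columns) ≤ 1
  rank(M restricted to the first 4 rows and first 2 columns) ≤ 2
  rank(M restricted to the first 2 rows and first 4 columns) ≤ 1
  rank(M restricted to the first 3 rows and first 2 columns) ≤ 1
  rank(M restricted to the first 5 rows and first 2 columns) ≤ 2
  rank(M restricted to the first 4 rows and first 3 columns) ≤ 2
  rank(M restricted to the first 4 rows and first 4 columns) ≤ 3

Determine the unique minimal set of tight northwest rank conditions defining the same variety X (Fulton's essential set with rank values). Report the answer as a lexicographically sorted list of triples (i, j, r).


Computing R[i][j] = min implied NW-rank bound (n=5, 17 conditions):

  i=1: 0 0 0 0 1
  i=2: 0 1 1 1 2
  i=3: 0 1 1 2 3
  i=4: 1 2 2 3 4
  i=5: 1 2 3 4 5

the unique w with this rank table is (5, 2, 4, 1, 3).

|D(w)|=7, |Ess(w)|=3:

[(1, 4, 0), (3, 1, 0), (3, 3, 1)]


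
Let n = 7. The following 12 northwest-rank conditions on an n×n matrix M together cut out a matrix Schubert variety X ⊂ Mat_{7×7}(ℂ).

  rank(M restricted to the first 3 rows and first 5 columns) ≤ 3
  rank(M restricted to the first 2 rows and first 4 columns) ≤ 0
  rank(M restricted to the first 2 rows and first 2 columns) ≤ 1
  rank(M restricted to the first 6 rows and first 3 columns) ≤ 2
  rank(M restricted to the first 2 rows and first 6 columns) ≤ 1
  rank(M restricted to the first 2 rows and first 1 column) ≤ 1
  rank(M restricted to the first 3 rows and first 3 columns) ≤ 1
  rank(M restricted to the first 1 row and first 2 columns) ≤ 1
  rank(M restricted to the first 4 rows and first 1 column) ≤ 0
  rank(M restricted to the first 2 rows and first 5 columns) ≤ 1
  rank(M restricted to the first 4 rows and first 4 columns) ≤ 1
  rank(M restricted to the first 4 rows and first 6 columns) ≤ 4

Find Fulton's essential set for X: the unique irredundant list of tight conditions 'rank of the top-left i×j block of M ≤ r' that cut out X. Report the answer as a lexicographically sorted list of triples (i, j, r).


Reconstructing r_w from the 12 given conditions:

  R[1]: 0 0 0 0 1 1 1
  R[2]: 0 0 0 0 1 1 2
  R[3]: 0 1 1 1 2 2 3
  R[4]: 0 1 1 1 2 3 4
  R[5]: 1 2 2 2 3 4 5
  R[6]: 1 2 2 3 4 5 6
  R[7]: 1 2 3 4 5 6 7

the unique w with this rank table is (5, 7, 2, 6, 1, 4, 3).

D(w) has 14 cells with 5 SE-corners; essential set:

[(2, 4, 0), (2, 6, 1), (4, 1, 0), (4, 4, 1), (6, 3, 2)]


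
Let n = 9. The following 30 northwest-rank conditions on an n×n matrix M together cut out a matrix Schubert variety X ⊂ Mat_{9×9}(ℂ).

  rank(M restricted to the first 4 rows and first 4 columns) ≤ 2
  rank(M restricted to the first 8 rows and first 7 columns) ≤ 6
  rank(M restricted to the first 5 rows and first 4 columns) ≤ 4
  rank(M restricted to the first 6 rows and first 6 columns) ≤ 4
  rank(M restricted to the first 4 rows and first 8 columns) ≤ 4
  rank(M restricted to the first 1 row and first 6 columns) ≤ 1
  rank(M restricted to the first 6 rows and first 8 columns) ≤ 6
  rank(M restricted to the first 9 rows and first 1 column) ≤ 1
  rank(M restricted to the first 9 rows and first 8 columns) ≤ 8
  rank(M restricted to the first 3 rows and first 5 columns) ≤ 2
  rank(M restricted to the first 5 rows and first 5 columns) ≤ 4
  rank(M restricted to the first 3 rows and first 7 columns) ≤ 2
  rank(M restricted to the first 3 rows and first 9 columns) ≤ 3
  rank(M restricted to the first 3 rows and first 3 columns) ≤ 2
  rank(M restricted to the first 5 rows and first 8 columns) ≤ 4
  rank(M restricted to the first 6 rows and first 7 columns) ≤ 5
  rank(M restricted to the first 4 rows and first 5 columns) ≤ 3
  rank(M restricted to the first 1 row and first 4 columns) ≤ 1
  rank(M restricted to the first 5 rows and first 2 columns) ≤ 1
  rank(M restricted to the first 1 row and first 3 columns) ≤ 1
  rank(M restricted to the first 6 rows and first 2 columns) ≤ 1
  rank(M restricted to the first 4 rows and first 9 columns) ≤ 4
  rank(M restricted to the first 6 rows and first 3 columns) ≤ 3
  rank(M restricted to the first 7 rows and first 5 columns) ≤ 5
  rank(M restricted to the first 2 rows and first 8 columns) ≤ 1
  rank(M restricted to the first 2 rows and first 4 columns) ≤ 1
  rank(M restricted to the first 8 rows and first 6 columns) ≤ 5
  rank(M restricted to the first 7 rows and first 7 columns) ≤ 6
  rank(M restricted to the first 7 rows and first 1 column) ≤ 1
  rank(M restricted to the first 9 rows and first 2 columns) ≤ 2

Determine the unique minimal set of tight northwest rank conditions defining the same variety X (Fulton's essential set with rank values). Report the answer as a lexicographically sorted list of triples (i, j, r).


Recovering R(i,j) via the rank-extension bound from the 30 conditions:

  row 1: 1 | 1 | 1 | 1 | 1 | 1 | 1 | 1 | 1
  row 2: 1 | 1 | 1 | 1 | 1 | 1 | 1 | 1 | 2
  row 3: 1 | 1 | 2 | 2 | 2 | 2 | 2 | 2 | 3
  row 4: 1 | 1 | 2 | 2 | 3 | 3 | 3 | 3 | 4
  row 5: 1 | 1 | 2 | 3 | 4 | 4 | 4 | 4 | 5
  row 6: 1 | 1 | 2 | 3 | 4 | 4 | 5 | 5 | 6
  row 7: 1 | 2 | 3 | 4 | 5 | 5 | 6 | 6 | 7
  row 8: 1 | 2 | 3 | 4 | 5 | 5 | 6 | 7 | 8
  row 9: 1 | 2 | 3 | 4 | 5 | 6 | 7 | 8 | 9

the unique w with this rank table is (1, 9, 3, 5, 4, 7, 2, 8, 6).

ℓ(w)=14; the 5 essential cells (i,j,r):

[(2, 8, 1), (4, 4, 2), (6, 2, 1), (6, 6, 4), (8, 6, 5)]


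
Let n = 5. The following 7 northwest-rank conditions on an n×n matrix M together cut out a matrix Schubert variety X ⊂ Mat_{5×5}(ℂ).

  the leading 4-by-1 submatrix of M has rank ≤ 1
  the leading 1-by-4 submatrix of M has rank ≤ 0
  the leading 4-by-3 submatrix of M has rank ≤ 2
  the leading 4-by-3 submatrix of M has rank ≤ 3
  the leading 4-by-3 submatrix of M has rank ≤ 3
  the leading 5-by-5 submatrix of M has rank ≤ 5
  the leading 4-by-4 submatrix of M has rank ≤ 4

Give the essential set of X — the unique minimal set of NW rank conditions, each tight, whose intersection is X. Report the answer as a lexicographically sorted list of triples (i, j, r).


Rank table r_w(5×5) implied by the 7 constraints:

  0, 0, 0, 0, 1
  1, 1, 1, 1, 2
  1, 2, 2, 2, 3
  1, 2, 2, 3, 4
  1, 2, 3, 4, 5

reading off 1-entries of Δ²R: w = (5, 1, 2, 4, 3).

2 SE-corners of the 5-cell Rothe diagram give Ess(w):

[(1, 4, 0), (4, 3, 2)]


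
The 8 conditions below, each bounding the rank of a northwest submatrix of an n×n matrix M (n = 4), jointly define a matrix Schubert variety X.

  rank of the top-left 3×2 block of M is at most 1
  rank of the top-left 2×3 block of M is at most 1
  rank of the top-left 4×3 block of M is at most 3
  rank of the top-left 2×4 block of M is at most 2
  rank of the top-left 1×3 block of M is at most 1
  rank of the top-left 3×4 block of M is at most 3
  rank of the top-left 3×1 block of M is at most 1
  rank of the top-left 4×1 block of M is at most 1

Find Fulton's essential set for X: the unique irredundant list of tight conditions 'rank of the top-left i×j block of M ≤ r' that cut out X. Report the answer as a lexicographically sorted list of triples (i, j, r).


Computing R[i][j] = min implied NW-rank bound (n=4, 8 conditions):

  1 | 1 | 1 | 1
  1 | 1 | 1 | 2
  1 | 1 | 2 | 3
  1 | 2 | 3 | 4

second differences of R give the permutation w = (1, 4, 3, 2).

Rothe diagram D(w) (3 cells), 2 SE-corners (essential conditions):

[(2, 3, 1), (3, 2, 1)]


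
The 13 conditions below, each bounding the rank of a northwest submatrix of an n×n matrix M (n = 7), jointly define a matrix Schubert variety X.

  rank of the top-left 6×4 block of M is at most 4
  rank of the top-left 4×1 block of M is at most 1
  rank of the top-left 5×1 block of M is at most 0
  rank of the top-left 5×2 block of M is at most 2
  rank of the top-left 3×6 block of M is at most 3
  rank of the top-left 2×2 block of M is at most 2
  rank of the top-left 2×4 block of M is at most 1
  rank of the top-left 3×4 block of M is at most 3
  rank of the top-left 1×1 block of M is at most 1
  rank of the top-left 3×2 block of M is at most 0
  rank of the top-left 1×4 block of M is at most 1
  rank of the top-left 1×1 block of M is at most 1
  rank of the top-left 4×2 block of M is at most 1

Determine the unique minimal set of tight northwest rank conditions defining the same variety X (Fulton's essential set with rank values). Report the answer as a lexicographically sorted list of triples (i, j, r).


Reconstructing r_w from the 13 given conditions:

  0 | 0 | 1 | 1 | 1 | 1 | 1
  0 | 0 | 1 | 1 | 2 | 2 | 2
  0 | 0 | 1 | 2 | 3 | 3 | 3
  0 | 1 | 2 | 3 | 4 | 4 | 4
  0 | 1 | 2 | 3 | 4 | 5 | 5
  1 | 2 | 3 | 4 | 5 | 6 | 6
  1 | 2 | 3 | 4 | 5 | 6 | 7

so w = (3, 5, 4, 2, 6, 1, 7).

|D(w)|=9, |Ess(w)|=3:

[(2, 4, 1), (3, 2, 0), (5, 1, 0)]


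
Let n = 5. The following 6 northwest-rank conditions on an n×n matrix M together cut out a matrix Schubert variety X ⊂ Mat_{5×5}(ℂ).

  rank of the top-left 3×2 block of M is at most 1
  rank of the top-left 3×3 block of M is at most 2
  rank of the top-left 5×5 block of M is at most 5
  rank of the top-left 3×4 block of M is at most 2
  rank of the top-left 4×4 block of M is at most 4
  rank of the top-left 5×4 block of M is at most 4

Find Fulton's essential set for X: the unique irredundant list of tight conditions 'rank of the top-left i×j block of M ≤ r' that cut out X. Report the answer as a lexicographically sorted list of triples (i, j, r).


Reconstructing r_w from the 6 given conditions:

  R[1]: 1 | 1 | 1 | 1 | 1
  R[2]: 1 | 1 | 2 | 2 | 2
  R[3]: 1 | 1 | 2 | 2 | 3
  R[4]: 1 | 2 | 3 | 3 | 4
  R[5]: 1 | 2 | 3 | 4 | 5

so w = (1, 3, 5, 2, 4).

|D(w)|=3, |Ess(w)|=2:

[(3, 2, 1), (3, 4, 2)]


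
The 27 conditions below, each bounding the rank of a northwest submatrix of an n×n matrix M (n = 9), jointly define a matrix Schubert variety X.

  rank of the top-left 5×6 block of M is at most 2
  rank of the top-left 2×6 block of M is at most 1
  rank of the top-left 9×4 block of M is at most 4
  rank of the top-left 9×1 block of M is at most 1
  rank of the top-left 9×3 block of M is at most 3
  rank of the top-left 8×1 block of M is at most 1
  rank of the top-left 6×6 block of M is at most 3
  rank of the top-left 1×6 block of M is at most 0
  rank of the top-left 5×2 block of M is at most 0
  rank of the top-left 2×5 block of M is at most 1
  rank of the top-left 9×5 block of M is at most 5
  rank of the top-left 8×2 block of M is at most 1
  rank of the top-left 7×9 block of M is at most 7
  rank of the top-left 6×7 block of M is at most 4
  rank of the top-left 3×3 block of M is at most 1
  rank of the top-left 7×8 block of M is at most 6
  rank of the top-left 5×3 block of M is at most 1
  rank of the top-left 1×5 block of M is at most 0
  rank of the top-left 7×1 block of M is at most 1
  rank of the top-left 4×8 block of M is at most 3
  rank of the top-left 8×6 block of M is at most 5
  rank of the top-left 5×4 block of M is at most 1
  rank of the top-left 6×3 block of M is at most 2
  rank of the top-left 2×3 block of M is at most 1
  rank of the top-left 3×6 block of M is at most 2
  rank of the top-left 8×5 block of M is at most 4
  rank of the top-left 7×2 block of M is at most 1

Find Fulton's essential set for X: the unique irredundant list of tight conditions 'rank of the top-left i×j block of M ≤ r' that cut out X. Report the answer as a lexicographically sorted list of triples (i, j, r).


Propagating the 27 rank bounds to every northwest block:

  i=1: 0, 0, 0, 0, 0, 0, 1, 1, 1
  i=2: 0, 0, 1, 1, 1, 1, 2, 2, 2
  i=3: 0, 0, 1, 1, 2, 2, 3, 3, 3
  i=4: 0, 0, 1, 1, 2, 2, 3, 3, 4
  i=5: 0, 0, 1, 1, 2, 2, 3, 4, 5
  i=6: 1, 1, 2, 2, 3, 3, 4, 5, 6
  i=7: 1, 1, 2, 3, 4, 4, 5, 6, 7
  i=8: 1, 1, 2, 3, 4, 5, 6, 7, 8
  i=9: 1, 2, 3, 4, 5, 6, 7, 8, 9

so w = (7, 3, 5, 9, 8, 1, 4, 6, 2).

Rothe diagram D(w) (22 cells), 6 SE-corners (essential conditions):

[(1, 6, 0), (4, 8, 3), (5, 2, 0), (5, 4, 1), (5, 6, 2), (8, 2, 1)]


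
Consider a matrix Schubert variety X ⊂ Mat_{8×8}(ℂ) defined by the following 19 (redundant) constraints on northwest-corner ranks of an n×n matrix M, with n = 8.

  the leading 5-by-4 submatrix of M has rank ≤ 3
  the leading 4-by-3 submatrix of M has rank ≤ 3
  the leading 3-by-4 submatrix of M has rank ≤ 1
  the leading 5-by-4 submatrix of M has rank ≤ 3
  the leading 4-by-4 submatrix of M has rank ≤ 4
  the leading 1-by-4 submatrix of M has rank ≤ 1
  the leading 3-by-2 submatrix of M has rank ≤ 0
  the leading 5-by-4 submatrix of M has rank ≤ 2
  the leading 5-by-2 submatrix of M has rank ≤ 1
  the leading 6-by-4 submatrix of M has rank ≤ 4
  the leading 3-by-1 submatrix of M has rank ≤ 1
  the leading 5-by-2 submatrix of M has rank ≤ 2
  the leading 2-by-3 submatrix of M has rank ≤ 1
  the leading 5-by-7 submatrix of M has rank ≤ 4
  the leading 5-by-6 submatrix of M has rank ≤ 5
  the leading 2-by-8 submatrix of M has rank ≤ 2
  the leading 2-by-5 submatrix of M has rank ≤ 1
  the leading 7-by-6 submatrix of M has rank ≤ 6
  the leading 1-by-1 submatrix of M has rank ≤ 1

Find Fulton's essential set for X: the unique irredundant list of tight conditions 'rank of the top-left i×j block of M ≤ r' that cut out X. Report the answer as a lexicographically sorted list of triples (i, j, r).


Computing R[i][j] = min implied NW-rank bound (n=8, 19 conditions):

  i=1: 0 0 1 1 1 1 1 1
  i=2: 0 0 1 1 1 2 2 2
  i=3: 0 0 1 1 2 3 3 3
  i=4: 1 1 2 2 3 4 4 4
  i=5: 1 1 2 2 3 4 4 5
  i=6: 1 2 3 3 4 5 5 6
  i=7: 1 2 3 4 5 6 6 7
  i=8: 1 2 3 4 5 6 7 8

reading off 1-entries of Δ²R: w = (3, 6, 5, 1, 8, 2, 4, 7).

D(w) has 12 cells with 6 SE-corners; essential set:

[(2, 5, 1), (3, 2, 0), (3, 4, 1), (5, 2, 1), (5, 4, 2), (5, 7, 4)]


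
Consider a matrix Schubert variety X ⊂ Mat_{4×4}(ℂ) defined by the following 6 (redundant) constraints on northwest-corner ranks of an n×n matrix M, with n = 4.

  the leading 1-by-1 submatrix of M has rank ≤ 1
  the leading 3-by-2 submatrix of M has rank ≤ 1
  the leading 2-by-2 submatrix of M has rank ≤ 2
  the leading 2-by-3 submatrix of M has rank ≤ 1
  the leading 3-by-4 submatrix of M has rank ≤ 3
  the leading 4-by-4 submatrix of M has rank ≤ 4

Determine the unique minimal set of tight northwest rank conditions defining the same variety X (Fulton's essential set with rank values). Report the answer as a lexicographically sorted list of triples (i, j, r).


Propagating the 6 rank bounds to every northwest block:

  i=1: 1 | 1 | 1 | 1
  i=2: 1 | 1 | 1 | 2
  i=3: 1 | 1 | 2 | 3
  i=4: 1 | 2 | 3 | 4

giving w = (1, 4, 3, 2) via Δ²R.

2 SE-corners of the 3-cell Rothe diagram give Ess(w):

[(2, 3, 1), (3, 2, 1)]


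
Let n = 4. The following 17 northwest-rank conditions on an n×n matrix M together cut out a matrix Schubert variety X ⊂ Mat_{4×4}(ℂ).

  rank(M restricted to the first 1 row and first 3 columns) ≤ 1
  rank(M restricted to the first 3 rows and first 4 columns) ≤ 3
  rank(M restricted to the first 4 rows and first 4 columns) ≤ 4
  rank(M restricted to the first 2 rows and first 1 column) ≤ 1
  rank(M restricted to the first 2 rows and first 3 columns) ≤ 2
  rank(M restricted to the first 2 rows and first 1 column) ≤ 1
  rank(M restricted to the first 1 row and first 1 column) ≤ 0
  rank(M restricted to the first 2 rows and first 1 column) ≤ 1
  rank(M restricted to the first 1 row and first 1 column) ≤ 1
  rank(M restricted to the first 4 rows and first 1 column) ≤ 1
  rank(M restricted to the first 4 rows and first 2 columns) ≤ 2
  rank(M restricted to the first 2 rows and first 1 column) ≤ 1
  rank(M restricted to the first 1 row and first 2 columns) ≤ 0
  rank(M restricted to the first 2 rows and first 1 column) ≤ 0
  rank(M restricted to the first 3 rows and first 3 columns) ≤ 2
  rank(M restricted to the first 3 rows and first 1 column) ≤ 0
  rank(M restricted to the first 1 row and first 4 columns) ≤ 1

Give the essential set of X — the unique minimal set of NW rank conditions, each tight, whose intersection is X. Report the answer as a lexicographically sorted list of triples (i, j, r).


Computing R[i][j] = min implied NW-rank bound (n=4, 17 conditions):

  i=1: 0  0  1  1
  i=2: 0  1  2  2
  i=3: 0  1  2  3
  i=4: 1  2  3  4

giving w = (3, 2, 4, 1) via Δ²R.

ℓ(w)=4; the 2 essential cells (i,j,r):

[(1, 2, 0), (3, 1, 0)]


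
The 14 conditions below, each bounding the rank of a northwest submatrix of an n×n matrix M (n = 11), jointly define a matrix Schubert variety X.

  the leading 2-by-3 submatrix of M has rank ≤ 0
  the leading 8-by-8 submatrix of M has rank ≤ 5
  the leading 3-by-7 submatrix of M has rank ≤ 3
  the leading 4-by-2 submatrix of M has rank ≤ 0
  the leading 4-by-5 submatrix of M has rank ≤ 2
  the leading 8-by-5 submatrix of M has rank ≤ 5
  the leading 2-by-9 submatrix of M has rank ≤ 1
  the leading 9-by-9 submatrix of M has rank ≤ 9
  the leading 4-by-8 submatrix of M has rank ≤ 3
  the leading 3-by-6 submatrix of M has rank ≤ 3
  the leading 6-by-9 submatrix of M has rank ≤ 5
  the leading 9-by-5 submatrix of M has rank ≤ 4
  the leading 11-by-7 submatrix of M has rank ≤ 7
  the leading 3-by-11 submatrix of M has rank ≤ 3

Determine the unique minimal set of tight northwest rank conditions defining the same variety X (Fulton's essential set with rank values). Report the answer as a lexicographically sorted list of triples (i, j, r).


Computing R[i][j] = min implied NW-rank bound (n=11, 14 conditions):

  row 1: 0  0  0  1  1  1  1  1  1  1  1
  row 2: 0  0  0  1  1  1  1  1  1  2  2
  row 3: 0  0  1  2  2  2  2  2  2  3  3
  row 4: 0  0  1  2  2  3  3  3  3  4  4
  row 5: 1  1  2  3  3  4  4  4  4  5  5
  row 6: 1  2  3  4  4  5  5  5  5  6  6
  row 7: 1  2  3  4  4  5  5  5  6  7  7
  row 8: 1  2  3  4  4  5  5  5  6  7  8
  row 9: 1  2  3  4  4  5  6  6  7  8  9
  row 10: 1  2  3  4  5  6  7  7  8  9  10
  row 11: 1  2  3  4  5  6  7  8  9  10  11

reading off 1-entries of Δ²R: w = (4, 10, 3, 6, 1, 2, 9, 11, 7, 5, 8).

|D(w)|=23, |Ess(w)|=6:

[(2, 3, 0), (2, 9, 1), (4, 2, 0), (4, 5, 2), (8, 8, 5), (9, 5, 4)]


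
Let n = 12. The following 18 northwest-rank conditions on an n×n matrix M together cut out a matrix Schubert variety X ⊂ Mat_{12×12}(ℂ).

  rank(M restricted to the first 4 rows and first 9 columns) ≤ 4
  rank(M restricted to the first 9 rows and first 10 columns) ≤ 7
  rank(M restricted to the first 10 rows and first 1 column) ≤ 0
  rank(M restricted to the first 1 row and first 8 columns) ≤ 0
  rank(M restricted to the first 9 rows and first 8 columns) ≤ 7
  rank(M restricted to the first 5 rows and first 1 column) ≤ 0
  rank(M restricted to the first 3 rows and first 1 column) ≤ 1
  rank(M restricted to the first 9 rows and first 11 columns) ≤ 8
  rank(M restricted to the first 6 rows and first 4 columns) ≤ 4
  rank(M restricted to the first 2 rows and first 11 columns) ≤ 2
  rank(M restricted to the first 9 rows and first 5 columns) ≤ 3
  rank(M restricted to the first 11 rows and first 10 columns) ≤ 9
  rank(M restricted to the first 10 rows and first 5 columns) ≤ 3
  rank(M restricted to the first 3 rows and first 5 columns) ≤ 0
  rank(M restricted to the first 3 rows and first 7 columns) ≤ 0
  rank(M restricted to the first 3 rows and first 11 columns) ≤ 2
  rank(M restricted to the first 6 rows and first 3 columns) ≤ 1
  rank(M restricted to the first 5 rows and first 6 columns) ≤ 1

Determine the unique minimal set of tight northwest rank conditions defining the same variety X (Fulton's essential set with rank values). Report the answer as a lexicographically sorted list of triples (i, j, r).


Recovering R(i,j) via the rank-extension bound from the 18 conditions:

  i=1: 0 | 0 | 0 | 0 | 0 | 0 | 0 | 0 | 1 | 1 | 1 | 1
  i=2: 0 | 0 | 0 | 0 | 0 | 0 | 0 | 1 | 2 | 2 | 2 | 2
  i=3: 0 | 0 | 0 | 0 | 0 | 0 | 0 | 1 | 2 | 2 | 2 | 3
  i=4: 0 | 1 | 1 | 1 | 1 | 1 | 1 | 2 | 3 | 3 | 3 | 4
  i=5: 0 | 1 | 1 | 1 | 1 | 1 | 2 | 3 | 4 | 4 | 4 | 5
  i=6: 0 | 1 | 1 | 2 | 2 | 2 | 3 | 4 | 5 | 5 | 5 | 6
  i=7: 0 | 1 | 2 | 3 | 3 | 3 | 4 | 5 | 6 | 6 | 6 | 7
  i=8: 0 | 1 | 2 | 3 | 3 | 4 | 5 | 6 | 7 | 7 | 7 | 8
  i=9: 0 | 1 | 2 | 3 | 3 | 4 | 5 | 6 | 7 | 7 | 8 | 9
  i=10: 0 | 1 | 2 | 3 | 3 | 4 | 5 | 6 | 7 | 8 | 9 | 10
  i=11: 1 | 2 | 3 | 4 | 4 | 5 | 6 | 7 | 8 | 9 | 10 | 11
  i=12: 1 | 2 | 3 | 4 | 5 | 6 | 7 | 8 | 9 | 10 | 11 | 12

giving w = (9, 8, 12, 2, 7, 4, 3, 6, 11, 10, 1, 5) via Δ²R.

8 SE-corners of the 40-cell Rothe diagram give Ess(w):

[(1, 8, 0), (3, 7, 0), (3, 11, 2), (5, 6, 1), (6, 3, 1), (9, 10, 7), (10, 1, 0), (10, 5, 3)]


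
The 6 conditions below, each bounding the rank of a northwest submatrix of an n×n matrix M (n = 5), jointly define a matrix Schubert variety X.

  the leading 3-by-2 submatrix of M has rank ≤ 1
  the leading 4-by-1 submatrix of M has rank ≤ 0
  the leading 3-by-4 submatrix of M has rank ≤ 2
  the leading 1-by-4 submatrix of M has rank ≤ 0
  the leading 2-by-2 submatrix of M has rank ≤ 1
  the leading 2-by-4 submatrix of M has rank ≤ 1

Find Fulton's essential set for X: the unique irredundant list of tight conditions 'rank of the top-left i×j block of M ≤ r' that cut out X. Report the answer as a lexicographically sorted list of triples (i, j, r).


Computing R[i][j] = min implied NW-rank bound (n=5, 6 conditions):

  R[1]: 0  0  0  0  1
  R[2]: 0  1  1  1  2
  R[3]: 0  1  2  2  3
  R[4]: 0  1  2  3  4
  R[5]: 1  2  3  4  5

so w = (5, 2, 3, 4, 1).

ℓ(w)=7; the 2 essential cells (i,j,r):

[(1, 4, 0), (4, 1, 0)]


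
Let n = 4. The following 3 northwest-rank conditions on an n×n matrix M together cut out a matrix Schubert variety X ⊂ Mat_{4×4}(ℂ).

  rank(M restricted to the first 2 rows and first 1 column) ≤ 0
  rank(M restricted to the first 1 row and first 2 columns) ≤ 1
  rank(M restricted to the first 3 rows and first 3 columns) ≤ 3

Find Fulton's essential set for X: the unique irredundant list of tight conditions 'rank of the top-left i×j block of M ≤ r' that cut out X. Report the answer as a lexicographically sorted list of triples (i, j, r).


Rank table r_w(4×4) implied by the 3 constraints:

  0 | 1 | 1 | 1
  0 | 1 | 2 | 2
  1 | 2 | 3 | 3
  1 | 2 | 3 | 4

the unique w with this rank table is (2, 3, 1, 4).

1 SE-corner of the 2-cell Rothe diagram gives Ess(w):

[(2, 1, 0)]


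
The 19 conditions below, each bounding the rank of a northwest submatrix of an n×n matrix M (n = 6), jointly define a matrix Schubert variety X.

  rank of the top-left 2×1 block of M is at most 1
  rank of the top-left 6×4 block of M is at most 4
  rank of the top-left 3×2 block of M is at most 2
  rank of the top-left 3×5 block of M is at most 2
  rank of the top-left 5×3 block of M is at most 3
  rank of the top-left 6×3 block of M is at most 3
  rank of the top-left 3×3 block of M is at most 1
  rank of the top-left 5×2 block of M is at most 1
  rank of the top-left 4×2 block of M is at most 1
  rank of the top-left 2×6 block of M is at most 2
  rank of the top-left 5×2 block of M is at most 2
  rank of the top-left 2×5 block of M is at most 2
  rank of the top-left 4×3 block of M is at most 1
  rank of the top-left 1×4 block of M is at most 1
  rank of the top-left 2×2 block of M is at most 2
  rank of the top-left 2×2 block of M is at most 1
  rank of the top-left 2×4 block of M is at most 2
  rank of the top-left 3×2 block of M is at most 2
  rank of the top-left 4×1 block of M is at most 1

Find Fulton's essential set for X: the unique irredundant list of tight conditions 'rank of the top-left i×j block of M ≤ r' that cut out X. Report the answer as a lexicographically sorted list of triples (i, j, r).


The tightest implied rank at each (i,j), from the 19 conditions:

  R[1]: 1 1 1 1 1 1
  R[2]: 1 1 1 2 2 2
  R[3]: 1 1 1 2 2 3
  R[4]: 1 1 1 2 3 4
  R[5]: 1 1 2 3 4 5
  R[6]: 1 2 3 4 5 6

the unique w with this rank table is (1, 4, 6, 5, 3, 2).

ℓ(w)=8; the 3 essential cells (i,j,r):

[(3, 5, 2), (4, 3, 1), (5, 2, 1)]


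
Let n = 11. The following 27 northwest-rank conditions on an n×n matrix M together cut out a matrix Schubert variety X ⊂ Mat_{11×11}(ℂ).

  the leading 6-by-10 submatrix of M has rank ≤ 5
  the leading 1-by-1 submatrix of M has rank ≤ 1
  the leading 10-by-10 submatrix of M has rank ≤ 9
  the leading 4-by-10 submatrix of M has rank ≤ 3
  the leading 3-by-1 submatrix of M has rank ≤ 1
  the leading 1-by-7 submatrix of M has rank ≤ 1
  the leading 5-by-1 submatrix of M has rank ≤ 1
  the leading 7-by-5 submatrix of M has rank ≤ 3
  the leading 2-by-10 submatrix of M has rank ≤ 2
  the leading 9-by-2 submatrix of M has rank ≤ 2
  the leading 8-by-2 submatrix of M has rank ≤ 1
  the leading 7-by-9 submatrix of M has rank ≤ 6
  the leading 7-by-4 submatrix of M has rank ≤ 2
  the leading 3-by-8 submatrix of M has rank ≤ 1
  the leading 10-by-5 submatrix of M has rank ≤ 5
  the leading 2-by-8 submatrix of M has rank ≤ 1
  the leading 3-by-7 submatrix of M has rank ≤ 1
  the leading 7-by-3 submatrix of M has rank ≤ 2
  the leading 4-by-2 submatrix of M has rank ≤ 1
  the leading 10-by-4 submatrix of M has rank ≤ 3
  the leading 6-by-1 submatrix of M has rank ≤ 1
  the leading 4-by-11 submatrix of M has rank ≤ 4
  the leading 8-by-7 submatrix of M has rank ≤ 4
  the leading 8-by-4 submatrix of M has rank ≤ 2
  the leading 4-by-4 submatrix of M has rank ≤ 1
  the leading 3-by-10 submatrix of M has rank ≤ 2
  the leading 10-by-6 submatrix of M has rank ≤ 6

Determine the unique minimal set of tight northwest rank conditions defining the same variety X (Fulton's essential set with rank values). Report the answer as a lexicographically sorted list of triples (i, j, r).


Propagating the 27 rank bounds to every northwest block:

  R[1]: 1 | 1 | 1 | 1 | 1 | 1 | 1 | 1 | 1 | 1 | 1
  R[2]: 1 | 1 | 1 | 1 | 1 | 1 | 1 | 1 | 2 | 2 | 2
  R[3]: 1 | 1 | 1 | 1 | 1 | 1 | 1 | 1 | 2 | 2 | 3
  R[4]: 1 | 1 | 1 | 1 | 2 | 2 | 2 | 2 | 3 | 3 | 4
  R[5]: 1 | 1 | 2 | 2 | 3 | 3 | 3 | 3 | 4 | 4 | 5
  R[6]: 1 | 1 | 2 | 2 | 3 | 4 | 4 | 4 | 5 | 5 | 6
  R[7]: 1 | 1 | 2 | 2 | 3 | 4 | 4 | 5 | 6 | 6 | 7
  R[8]: 1 | 1 | 2 | 2 | 3 | 4 | 4 | 5 | 6 | 7 | 8
  R[9]: 1 | 2 | 3 | 3 | 4 | 5 | 5 | 6 | 7 | 8 | 9
  R[10]: 1 | 2 | 3 | 3 | 4 | 5 | 6 | 7 | 8 | 9 | 10
  R[11]: 1 | 2 | 3 | 4 | 5 | 6 | 7 | 8 | 9 | 10 | 11

second differences of R give the permutation w = (1, 9, 11, 5, 3, 6, 8, 10, 2, 7, 4).

Fulton essential set (7 of the 28 Rothe cells):

[(3, 8, 1), (3, 10, 2), (4, 4, 1), (8, 2, 1), (8, 4, 2), (8, 7, 4), (10, 4, 3)]


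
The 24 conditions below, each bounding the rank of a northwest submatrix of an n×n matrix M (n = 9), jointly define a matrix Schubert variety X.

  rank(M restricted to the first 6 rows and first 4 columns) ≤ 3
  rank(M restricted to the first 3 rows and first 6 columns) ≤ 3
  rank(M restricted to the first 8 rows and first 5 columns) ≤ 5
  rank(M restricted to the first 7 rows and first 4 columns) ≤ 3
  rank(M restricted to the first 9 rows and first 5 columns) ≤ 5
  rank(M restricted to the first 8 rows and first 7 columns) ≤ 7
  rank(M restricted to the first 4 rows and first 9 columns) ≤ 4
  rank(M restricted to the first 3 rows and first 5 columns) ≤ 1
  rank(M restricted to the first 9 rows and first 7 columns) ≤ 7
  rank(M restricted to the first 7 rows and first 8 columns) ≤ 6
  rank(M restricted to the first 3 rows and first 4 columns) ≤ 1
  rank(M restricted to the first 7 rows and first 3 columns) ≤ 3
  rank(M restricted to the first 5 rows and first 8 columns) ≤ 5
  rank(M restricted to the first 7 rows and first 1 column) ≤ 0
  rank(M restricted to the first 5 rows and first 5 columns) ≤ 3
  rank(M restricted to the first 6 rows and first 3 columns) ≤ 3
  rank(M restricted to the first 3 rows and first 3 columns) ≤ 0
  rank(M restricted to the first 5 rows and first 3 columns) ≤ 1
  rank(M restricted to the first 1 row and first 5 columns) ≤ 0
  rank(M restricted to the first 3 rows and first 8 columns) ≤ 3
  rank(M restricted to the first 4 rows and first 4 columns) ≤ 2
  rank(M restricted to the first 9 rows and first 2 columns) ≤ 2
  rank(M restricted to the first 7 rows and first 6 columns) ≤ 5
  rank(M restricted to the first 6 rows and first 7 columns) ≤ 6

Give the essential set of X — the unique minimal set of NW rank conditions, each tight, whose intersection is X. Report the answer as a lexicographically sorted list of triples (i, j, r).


Recovering R(i,j) via the rank-extension bound from the 24 conditions:

  i=1: 0 | 0 | 0 | 0 | 0 | 1 | 1 | 1 | 1
  i=2: 0 | 0 | 0 | 1 | 1 | 2 | 2 | 2 | 2
  i=3: 0 | 0 | 0 | 1 | 1 | 2 | 3 | 3 | 3
  i=4: 0 | 1 | 1 | 2 | 2 | 3 | 4 | 4 | 4
  i=5: 0 | 1 | 1 | 2 | 3 | 4 | 5 | 5 | 5
  i=6: 0 | 1 | 2 | 3 | 4 | 5 | 6 | 6 | 6
  i=7: 0 | 1 | 2 | 3 | 4 | 5 | 6 | 6 | 7
  i=8: 1 | 2 | 3 | 4 | 5 | 6 | 7 | 7 | 8
  i=9: 1 | 2 | 3 | 4 | 5 | 6 | 7 | 8 | 9

so w = (6, 4, 7, 2, 5, 3, 9, 1, 8).

Fulton essential set (6 of the 18 Rothe cells):

[(1, 5, 0), (3, 3, 0), (3, 5, 1), (5, 3, 1), (7, 1, 0), (7, 8, 6)]


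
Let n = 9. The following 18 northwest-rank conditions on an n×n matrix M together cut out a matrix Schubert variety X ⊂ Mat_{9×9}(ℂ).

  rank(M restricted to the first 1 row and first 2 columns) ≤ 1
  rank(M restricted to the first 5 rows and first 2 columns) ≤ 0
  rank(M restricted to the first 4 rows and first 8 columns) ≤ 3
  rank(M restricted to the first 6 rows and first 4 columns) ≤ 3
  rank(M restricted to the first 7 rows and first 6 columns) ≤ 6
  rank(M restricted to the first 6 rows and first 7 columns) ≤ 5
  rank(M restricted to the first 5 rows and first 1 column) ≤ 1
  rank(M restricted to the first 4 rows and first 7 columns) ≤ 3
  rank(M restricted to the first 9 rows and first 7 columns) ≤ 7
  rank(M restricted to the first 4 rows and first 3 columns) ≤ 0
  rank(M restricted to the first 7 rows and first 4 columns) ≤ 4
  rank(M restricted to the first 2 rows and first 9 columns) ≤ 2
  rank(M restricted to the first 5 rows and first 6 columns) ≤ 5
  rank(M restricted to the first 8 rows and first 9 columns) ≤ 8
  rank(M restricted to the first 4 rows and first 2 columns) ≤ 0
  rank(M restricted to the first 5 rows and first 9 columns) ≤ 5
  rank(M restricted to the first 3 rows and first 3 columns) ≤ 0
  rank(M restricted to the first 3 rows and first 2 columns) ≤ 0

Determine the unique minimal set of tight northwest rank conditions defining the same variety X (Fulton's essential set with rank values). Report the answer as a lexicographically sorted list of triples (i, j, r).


Recovering R(i,j) via the rank-extension bound from the 18 conditions:

  row 1: 0 | 0 | 0 | 1 | 1 | 1 | 1 | 1 | 1
  row 2: 0 | 0 | 0 | 1 | 2 | 2 | 2 | 2 | 2
  row 3: 0 | 0 | 0 | 1 | 2 | 3 | 3 | 3 | 3
  row 4: 0 | 0 | 0 | 1 | 2 | 3 | 3 | 3 | 4
  row 5: 0 | 0 | 1 | 2 | 3 | 4 | 4 | 4 | 5
  row 6: 1 | 1 | 2 | 3 | 4 | 5 | 5 | 5 | 6
  row 7: 1 | 2 | 3 | 4 | 5 | 6 | 6 | 6 | 7
  row 8: 1 | 2 | 3 | 4 | 5 | 6 | 7 | 7 | 8
  row 9: 1 | 2 | 3 | 4 | 5 | 6 | 7 | 8 | 9

so w = (4, 5, 6, 9, 3, 1, 2, 7, 8).

D(w) has 16 cells with 3 SE-corners; essential set:

[(4, 3, 0), (4, 8, 3), (5, 2, 0)]


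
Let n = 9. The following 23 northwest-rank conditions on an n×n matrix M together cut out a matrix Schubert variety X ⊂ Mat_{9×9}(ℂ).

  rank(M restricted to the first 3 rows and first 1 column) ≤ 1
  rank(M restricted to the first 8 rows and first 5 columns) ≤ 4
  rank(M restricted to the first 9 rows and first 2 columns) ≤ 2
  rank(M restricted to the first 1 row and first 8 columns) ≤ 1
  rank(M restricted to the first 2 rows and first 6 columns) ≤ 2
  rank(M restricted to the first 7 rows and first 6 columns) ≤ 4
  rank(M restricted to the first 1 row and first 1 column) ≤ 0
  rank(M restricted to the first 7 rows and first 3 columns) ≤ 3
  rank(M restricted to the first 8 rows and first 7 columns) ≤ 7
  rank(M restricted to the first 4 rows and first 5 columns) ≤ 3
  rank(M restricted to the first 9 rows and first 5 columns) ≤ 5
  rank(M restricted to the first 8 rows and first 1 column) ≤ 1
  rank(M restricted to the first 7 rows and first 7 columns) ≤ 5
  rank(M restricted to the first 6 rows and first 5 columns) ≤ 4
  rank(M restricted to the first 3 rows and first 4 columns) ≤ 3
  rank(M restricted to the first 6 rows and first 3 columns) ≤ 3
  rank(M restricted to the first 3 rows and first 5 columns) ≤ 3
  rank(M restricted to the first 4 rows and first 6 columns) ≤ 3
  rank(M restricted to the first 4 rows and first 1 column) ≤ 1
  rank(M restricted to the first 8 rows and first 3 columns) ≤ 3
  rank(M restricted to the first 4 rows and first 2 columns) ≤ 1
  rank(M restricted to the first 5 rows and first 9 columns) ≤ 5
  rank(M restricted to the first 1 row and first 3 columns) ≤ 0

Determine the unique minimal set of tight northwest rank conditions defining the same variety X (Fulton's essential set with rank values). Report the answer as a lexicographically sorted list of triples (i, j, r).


Computing R[i][j] = min implied NW-rank bound (n=9, 23 conditions):

  R[1]: 0, 0, 0, 1, 1, 1, 1, 1, 1
  R[2]: 1, 1, 1, 2, 2, 2, 2, 2, 2
  R[3]: 1, 1, 2, 3, 3, 3, 3, 3, 3
  R[4]: 1, 1, 2, 3, 3, 3, 4, 4, 4
  R[5]: 1, 2, 3, 4, 4, 4, 5, 5, 5
  R[6]: 1, 2, 3, 4, 4, 4, 5, 6, 6
  R[7]: 1, 2, 3, 4, 4, 4, 5, 6, 7
  R[8]: 1, 2, 3, 4, 4, 5, 6, 7, 8
  R[9]: 1, 2, 3, 4, 5, 6, 7, 8, 9

reading off 1-entries of Δ²R: w = (4, 1, 3, 7, 2, 8, 9, 6, 5).

D(w) has 12 cells with 5 SE-corners; essential set:

[(1, 3, 0), (4, 2, 1), (4, 6, 3), (7, 6, 4), (8, 5, 4)]


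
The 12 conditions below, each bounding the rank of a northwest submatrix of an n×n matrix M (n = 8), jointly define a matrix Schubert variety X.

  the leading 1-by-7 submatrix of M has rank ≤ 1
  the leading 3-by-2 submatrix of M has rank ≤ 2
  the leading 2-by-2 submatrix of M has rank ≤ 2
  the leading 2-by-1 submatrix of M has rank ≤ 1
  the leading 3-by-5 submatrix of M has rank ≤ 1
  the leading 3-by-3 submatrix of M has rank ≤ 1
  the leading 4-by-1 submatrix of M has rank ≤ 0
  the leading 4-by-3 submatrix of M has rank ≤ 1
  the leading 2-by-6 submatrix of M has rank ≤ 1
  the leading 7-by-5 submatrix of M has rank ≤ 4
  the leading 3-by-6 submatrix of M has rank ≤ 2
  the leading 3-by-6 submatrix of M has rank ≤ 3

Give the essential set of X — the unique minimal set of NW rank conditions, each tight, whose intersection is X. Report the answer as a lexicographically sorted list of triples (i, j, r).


Propagating the 12 rank bounds to every northwest block:

  i=1: 0  1  1  1  1  1  1  1
  i=2: 0  1  1  1  1  1  2  2
  i=3: 0  1  1  1  1  2  3  3
  i=4: 0  1  1  2  2  3  4  4
  i=5: 1  2  2  3  3  4  5  5
  i=6: 1  2  3  4  4  5  6  6
  i=7: 1  2  3  4  4  5  6  7
  i=8: 1  2  3  4  5  6  7  8

reading off 1-entries of Δ²R: w = (2, 7, 6, 4, 1, 3, 8, 5).

D(w) has 13 cells with 5 SE-corners; essential set:

[(2, 6, 1), (3, 5, 1), (4, 1, 0), (4, 3, 1), (7, 5, 4)]


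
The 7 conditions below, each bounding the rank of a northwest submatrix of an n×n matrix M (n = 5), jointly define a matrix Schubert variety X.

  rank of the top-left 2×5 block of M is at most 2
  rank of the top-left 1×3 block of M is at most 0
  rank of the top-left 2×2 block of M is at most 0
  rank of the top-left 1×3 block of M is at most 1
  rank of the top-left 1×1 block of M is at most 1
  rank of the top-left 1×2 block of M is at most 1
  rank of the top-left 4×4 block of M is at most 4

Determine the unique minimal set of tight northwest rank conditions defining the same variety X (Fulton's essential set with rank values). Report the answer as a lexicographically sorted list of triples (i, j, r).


Reconstructing r_w from the 7 given conditions:

  i=1: 0 0 0 1 1
  i=2: 0 0 1 2 2
  i=3: 1 1 2 3 3
  i=4: 1 2 3 4 4
  i=5: 1 2 3 4 5

giving w = (4, 3, 1, 2, 5) via Δ²R.

2 SE-corners of the 5-cell Rothe diagram give Ess(w):

[(1, 3, 0), (2, 2, 0)]


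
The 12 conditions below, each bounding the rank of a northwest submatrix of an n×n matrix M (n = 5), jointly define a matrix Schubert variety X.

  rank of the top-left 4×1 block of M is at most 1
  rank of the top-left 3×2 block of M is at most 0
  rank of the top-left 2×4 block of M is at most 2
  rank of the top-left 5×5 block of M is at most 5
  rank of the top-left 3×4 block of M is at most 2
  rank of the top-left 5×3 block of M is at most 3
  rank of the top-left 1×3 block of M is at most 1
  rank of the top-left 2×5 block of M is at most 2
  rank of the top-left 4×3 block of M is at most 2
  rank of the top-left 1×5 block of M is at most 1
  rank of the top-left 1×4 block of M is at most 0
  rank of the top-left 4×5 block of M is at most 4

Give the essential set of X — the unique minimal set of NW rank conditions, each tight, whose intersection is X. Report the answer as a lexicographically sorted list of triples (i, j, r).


Propagating the 12 rank bounds to every northwest block:

  0  0  0  0  1
  0  0  1  1  2
  0  0  1  2  3
  1  1  2  3  4
  1  2  3  4  5

giving w = (5, 3, 4, 1, 2) via Δ²R.

D(w) has 8 cells with 2 SE-corners; essential set:

[(1, 4, 0), (3, 2, 0)]
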